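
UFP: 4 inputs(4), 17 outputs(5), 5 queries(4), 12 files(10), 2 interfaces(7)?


UFP = EI*4 + EO*5 + EQ*4 + ILF*10 + EIF*7
UFP = 4*4 + 17*5 + 5*4 + 12*10 + 2*7
UFP = 16 + 85 + 20 + 120 + 14
UFP = 255

255


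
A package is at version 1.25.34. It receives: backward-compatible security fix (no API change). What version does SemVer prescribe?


Current: 1.25.34
Change category: 'backward-compatible security fix (no API change)' → patch bump
SemVer rule: patch bump → increment PATCH (MAJOR and MINOR unchanged)
New: 1.25.35

1.25.35


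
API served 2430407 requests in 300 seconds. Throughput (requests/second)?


Formula: throughput = requests / seconds
throughput = 2430407 / 300
throughput = 8101.36 requests/second

8101.36 requests/second


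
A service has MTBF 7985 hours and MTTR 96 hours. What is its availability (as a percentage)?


Availability = MTBF / (MTBF + MTTR)
Availability = 7985 / (7985 + 96)
Availability = 7985 / 8081
Availability = 98.812%

98.812%


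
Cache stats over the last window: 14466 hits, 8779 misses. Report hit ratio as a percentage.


Formula: hit rate = hits / (hits + misses) * 100
hit rate = 14466 / (14466 + 8779) * 100
hit rate = 14466 / 23245 * 100
hit rate = 62.23%

62.23%


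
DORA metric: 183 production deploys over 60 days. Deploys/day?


Formula: deployments per day = releases / days
= 183 / 60
= 3.05 deploys/day
(equivalently, 21.35 deploys/week)

3.05 deploys/day


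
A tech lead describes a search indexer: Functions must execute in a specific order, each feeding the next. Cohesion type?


Reasoning: Output of one is input to next
Type: Sequential cohesion

Sequential cohesion


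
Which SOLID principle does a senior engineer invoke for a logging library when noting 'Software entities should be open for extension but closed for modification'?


This describes the Open/Closed Principle (OCP)

Open/Closed Principle (OCP)


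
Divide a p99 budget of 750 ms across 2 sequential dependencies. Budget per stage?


Formula: per_stage = total_budget / stages
per_stage = 750 / 2
per_stage = 375.0 ms

375.0 ms


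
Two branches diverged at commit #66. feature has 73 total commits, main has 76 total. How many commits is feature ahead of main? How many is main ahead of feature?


Common ancestor: commit #66
feature commits after divergence: 73 - 66 = 7
main commits after divergence: 76 - 66 = 10
feature is 7 commits ahead of main
main is 10 commits ahead of feature

feature ahead: 7, main ahead: 10


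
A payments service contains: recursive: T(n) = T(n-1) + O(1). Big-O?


Reasoning: linear recursion with constant work per frame
Complexity: O(n)

O(n)


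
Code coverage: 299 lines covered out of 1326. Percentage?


Coverage = covered / total * 100
Coverage = 299 / 1326 * 100
Coverage = 22.55%

22.55%


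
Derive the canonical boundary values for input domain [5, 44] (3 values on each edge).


Range: [5, 44]
Boundaries: just below min, min, min+1, max-1, max, just above max
Values: [4, 5, 6, 43, 44, 45]

[4, 5, 6, 43, 44, 45]


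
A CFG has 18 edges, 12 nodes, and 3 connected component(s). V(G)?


Formula: V(G) = E - N + 2P
V(G) = 18 - 12 + 2*3
V(G) = 6 + 6
V(G) = 12

12


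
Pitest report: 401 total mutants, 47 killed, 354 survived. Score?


Mutation score = killed / total * 100
Mutation score = 47 / 401 * 100
Mutation score = 11.72%

11.72%


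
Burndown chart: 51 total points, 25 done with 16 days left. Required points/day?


Formula: Required rate = Remaining points / Days left
Remaining = 51 - 25 = 26 points
Required rate = 26 / 16 = 1.63 points/day

1.63 points/day


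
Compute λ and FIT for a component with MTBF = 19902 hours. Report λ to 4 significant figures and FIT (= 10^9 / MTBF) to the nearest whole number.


Formula: λ = 1 / MTBF; FIT = λ × 1e9 = 1e9 / MTBF
λ = 1 / 19902 ≈ 5.025e-05 failures/hour
FIT = 1e9 / 19902 ≈ 50246 failures per 1e9 hours (nearest whole number)

λ = 5.025e-05 /h, FIT = 50246


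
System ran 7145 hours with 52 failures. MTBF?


Formula: MTBF = Total operating time / Number of failures
MTBF = 7145 / 52
MTBF = 137.4 hours

137.4 hours


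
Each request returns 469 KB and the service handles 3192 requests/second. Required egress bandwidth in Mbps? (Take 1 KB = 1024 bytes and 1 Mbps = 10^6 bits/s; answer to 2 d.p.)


Formula: Mbps = payload_bytes * RPS * 8 / 1e6
Payload per request = 469 KB = 469 * 1024 = 480256 bytes
Total bytes/sec = 480256 * 3192 = 1532977152
Total bits/sec = 1532977152 * 8 = 12263817216
Mbps = 12263817216 / 1e6 = 12263.82

12263.82 Mbps


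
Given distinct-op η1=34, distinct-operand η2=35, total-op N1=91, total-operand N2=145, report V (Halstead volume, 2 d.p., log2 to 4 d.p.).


Formula: V = N * log2(η), where N = N1 + N2 and η = η1 + η2
η = 34 + 35 = 69
N = 91 + 145 = 236
log2(69) ≈ 6.1085
V = 236 * 6.1085 = 1441.61

1441.61


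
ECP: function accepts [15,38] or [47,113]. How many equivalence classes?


Valid ranges: [15,38] and [47,113]
Class 1: x < 15 — invalid
Class 2: 15 ≤ x ≤ 38 — valid
Class 3: 38 < x < 47 — invalid (gap between ranges)
Class 4: 47 ≤ x ≤ 113 — valid
Class 5: x > 113 — invalid
Total equivalence classes: 5

5 equivalence classes


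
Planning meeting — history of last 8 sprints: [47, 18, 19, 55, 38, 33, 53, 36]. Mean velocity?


Formula: Avg velocity = Total points / Number of sprints
Points: [47, 18, 19, 55, 38, 33, 53, 36]
Sum = 47 + 18 + 19 + 55 + 38 + 33 + 53 + 36 = 299
Avg velocity = 299 / 8 = 37.38 points/sprint

37.38 points/sprint


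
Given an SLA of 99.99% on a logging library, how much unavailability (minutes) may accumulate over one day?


Formula: allowed downtime = period * (100 - SLA) / 100
Period (day) = 1440 minutes
Unavailability fraction = (100 - 99.99) / 100
Allowed downtime = 1440 * (100 - 99.99) / 100
Allowed downtime = 0.144 minutes

0.144 minutes


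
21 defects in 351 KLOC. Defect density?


Defect density = defects / KLOC
Defect density = 21 / 351
Defect density = 0.06 defects/KLOC

0.06 defects/KLOC


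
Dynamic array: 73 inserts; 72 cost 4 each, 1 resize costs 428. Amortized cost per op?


Formula: Amortized cost = Total cost / Operations
Total cost = (72 * 4) + (1 * 428)
Total cost = 288 + 428 = 716
Amortized = 716 / 73 = 9.8082

9.8082


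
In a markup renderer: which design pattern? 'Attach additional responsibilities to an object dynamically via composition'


This matches the Decorator pattern

Decorator


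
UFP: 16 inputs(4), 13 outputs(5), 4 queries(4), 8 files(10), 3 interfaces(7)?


UFP = EI*4 + EO*5 + EQ*4 + ILF*10 + EIF*7
UFP = 16*4 + 13*5 + 4*4 + 8*10 + 3*7
UFP = 64 + 65 + 16 + 80 + 21
UFP = 246

246


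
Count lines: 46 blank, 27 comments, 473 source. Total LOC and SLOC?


Total LOC = blank + comment + code
Total LOC = 46 + 27 + 473 = 546
SLOC (source only) = code = 473

Total LOC: 546, SLOC: 473


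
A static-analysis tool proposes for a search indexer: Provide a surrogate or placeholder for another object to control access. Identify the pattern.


This matches the Proxy pattern

Proxy


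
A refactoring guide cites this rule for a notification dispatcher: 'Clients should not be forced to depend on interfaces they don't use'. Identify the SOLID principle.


This describes the Interface Segregation Principle (ISP)

Interface Segregation Principle (ISP)


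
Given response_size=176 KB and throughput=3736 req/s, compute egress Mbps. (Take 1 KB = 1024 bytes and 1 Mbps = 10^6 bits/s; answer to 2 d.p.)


Formula: Mbps = payload_bytes * RPS * 8 / 1e6
Payload per request = 176 KB = 176 * 1024 = 180224 bytes
Total bytes/sec = 180224 * 3736 = 673316864
Total bits/sec = 673316864 * 8 = 5386534912
Mbps = 5386534912 / 1e6 = 5386.53

5386.53 Mbps


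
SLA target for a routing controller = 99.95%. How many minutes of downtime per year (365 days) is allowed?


Formula: allowed downtime = period * (100 - SLA) / 100
Period (year (365 days)) = 525600 minutes
Unavailability fraction = (100 - 99.95) / 100
Allowed downtime = 525600 * (100 - 99.95) / 100
Allowed downtime = 262.8 minutes

262.8 minutes


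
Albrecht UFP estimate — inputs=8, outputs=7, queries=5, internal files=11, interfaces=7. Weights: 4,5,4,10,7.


UFP = EI*4 + EO*5 + EQ*4 + ILF*10 + EIF*7
UFP = 8*4 + 7*5 + 5*4 + 11*10 + 7*7
UFP = 32 + 35 + 20 + 110 + 49
UFP = 246

246


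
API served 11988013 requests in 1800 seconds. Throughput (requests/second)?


Formula: throughput = requests / seconds
throughput = 11988013 / 1800
throughput = 6660.01 requests/second

6660.01 requests/second


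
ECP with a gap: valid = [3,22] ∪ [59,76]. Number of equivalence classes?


Valid ranges: [3,22] and [59,76]
Class 1: x < 3 — invalid
Class 2: 3 ≤ x ≤ 22 — valid
Class 3: 22 < x < 59 — invalid (gap between ranges)
Class 4: 59 ≤ x ≤ 76 — valid
Class 5: x > 76 — invalid
Total equivalence classes: 5

5 equivalence classes


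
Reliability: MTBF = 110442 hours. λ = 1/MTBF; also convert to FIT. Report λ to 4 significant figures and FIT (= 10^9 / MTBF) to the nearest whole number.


Formula: λ = 1 / MTBF; FIT = λ × 1e9 = 1e9 / MTBF
λ = 1 / 110442 ≈ 9.055e-06 failures/hour
FIT = 1e9 / 110442 ≈ 9055 failures per 1e9 hours (nearest whole number)

λ = 9.055e-06 /h, FIT = 9055


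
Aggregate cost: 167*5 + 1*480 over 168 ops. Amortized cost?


Formula: Amortized cost = Total cost / Operations
Total cost = (167 * 5) + (1 * 480)
Total cost = 835 + 480 = 1315
Amortized = 1315 / 168 = 7.8274

7.8274


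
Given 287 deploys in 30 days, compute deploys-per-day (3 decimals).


Formula: deployments per day = releases / days
= 287 / 30
= 9.567 deploys/day
(equivalently, 66.97 deploys/week)

9.567 deploys/day


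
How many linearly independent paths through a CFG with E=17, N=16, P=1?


Formula: V(G) = E - N + 2P
V(G) = 17 - 16 + 2*1
V(G) = 1 + 2
V(G) = 3

3


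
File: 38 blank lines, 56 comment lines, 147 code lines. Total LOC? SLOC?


Total LOC = blank + comment + code
Total LOC = 38 + 56 + 147 = 241
SLOC (source only) = code = 147

Total LOC: 241, SLOC: 147


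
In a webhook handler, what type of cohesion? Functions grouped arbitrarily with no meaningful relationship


Reasoning: Worst: random grouping
Type: Coincidental cohesion

Coincidental cohesion


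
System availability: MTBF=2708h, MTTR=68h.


Availability = MTBF / (MTBF + MTTR)
Availability = 2708 / (2708 + 68)
Availability = 2708 / 2776
Availability = 97.5504%

97.5504%


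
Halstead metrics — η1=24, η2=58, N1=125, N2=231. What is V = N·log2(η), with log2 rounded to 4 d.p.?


Formula: V = N * log2(η), where N = N1 + N2 and η = η1 + η2
η = 24 + 58 = 82
N = 125 + 231 = 356
log2(82) ≈ 6.3576
V = 356 * 6.3576 = 2263.31

2263.31


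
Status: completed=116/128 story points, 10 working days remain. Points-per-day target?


Formula: Required rate = Remaining points / Days left
Remaining = 128 - 116 = 12 points
Required rate = 12 / 10 = 1.2 points/day

1.2 points/day


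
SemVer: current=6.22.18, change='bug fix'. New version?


Current: 6.22.18
Change category: 'bug fix' → patch bump
SemVer rule: patch bump → increment PATCH (MAJOR and MINOR unchanged)
New: 6.22.19

6.22.19


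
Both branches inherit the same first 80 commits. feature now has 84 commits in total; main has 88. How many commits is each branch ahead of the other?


Common ancestor: commit #80
feature commits after divergence: 84 - 80 = 4
main commits after divergence: 88 - 80 = 8
feature is 4 commits ahead of main
main is 8 commits ahead of feature

feature ahead: 4, main ahead: 8


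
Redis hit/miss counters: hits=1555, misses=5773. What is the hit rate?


Formula: hit rate = hits / (hits + misses) * 100
hit rate = 1555 / (1555 + 5773) * 100
hit rate = 1555 / 7328 * 100
hit rate = 21.22%

21.22%


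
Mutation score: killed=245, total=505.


Mutation score = killed / total * 100
Mutation score = 245 / 505 * 100
Mutation score = 48.51%

48.51%


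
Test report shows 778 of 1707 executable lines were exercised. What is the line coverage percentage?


Coverage = covered / total * 100
Coverage = 778 / 1707 * 100
Coverage = 45.58%

45.58%


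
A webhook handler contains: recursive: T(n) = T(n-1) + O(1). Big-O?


Reasoning: linear recursion with constant work per frame
Complexity: O(n)

O(n)


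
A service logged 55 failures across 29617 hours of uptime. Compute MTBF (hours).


Formula: MTBF = Total operating time / Number of failures
MTBF = 29617 / 55
MTBF = 538.49 hours

538.49 hours


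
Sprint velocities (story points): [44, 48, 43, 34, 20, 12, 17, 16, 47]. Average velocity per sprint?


Formula: Avg velocity = Total points / Number of sprints
Points: [44, 48, 43, 34, 20, 12, 17, 16, 47]
Sum = 44 + 48 + 43 + 34 + 20 + 12 + 17 + 16 + 47 = 281
Avg velocity = 281 / 9 = 31.22 points/sprint

31.22 points/sprint


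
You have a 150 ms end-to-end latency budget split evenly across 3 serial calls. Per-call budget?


Formula: per_stage = total_budget / stages
per_stage = 150 / 3
per_stage = 50.0 ms

50.0 ms


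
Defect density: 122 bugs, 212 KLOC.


Defect density = defects / KLOC
Defect density = 122 / 212
Defect density = 0.575 defects/KLOC

0.575 defects/KLOC


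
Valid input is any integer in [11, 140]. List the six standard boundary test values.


Range: [11, 140]
Boundaries: just below min, min, min+1, max-1, max, just above max
Values: [10, 11, 12, 139, 140, 141]

[10, 11, 12, 139, 140, 141]


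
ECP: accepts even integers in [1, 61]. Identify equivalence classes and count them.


Constraint: even integers in [1, 61]
Class 1: x < 1 — out-of-range invalid
Class 2: x in [1,61] but odd — wrong type invalid
Class 3: x in [1,61] and even — valid
Class 4: x > 61 — out-of-range invalid
Total equivalence classes: 4

4 equivalence classes


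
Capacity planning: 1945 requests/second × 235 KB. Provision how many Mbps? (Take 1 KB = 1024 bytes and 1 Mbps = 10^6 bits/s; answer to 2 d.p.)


Formula: Mbps = payload_bytes * RPS * 8 / 1e6
Payload per request = 235 KB = 235 * 1024 = 240640 bytes
Total bytes/sec = 240640 * 1945 = 468044800
Total bits/sec = 468044800 * 8 = 3744358400
Mbps = 3744358400 / 1e6 = 3744.36

3744.36 Mbps


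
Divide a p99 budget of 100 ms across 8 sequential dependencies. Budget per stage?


Formula: per_stage = total_budget / stages
per_stage = 100 / 8
per_stage = 12.5 ms

12.5 ms


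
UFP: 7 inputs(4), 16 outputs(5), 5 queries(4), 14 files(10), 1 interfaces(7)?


UFP = EI*4 + EO*5 + EQ*4 + ILF*10 + EIF*7
UFP = 7*4 + 16*5 + 5*4 + 14*10 + 1*7
UFP = 28 + 80 + 20 + 140 + 7
UFP = 275

275


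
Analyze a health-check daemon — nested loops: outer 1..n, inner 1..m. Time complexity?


Reasoning: product of independent bounds
Complexity: O(n*m)

O(n*m)


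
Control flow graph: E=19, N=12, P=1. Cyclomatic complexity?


Formula: V(G) = E - N + 2P
V(G) = 19 - 12 + 2*1
V(G) = 7 + 2
V(G) = 9

9


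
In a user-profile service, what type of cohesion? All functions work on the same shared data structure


Reasoning: Functions share data
Type: Communicational cohesion

Communicational cohesion


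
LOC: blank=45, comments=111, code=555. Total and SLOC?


Total LOC = blank + comment + code
Total LOC = 45 + 111 + 555 = 711
SLOC (source only) = code = 555

Total LOC: 711, SLOC: 555


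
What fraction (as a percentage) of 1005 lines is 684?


Coverage = covered / total * 100
Coverage = 684 / 1005 * 100
Coverage = 68.06%

68.06%


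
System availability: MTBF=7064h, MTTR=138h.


Availability = MTBF / (MTBF + MTTR)
Availability = 7064 / (7064 + 138)
Availability = 7064 / 7202
Availability = 98.0839%

98.0839%


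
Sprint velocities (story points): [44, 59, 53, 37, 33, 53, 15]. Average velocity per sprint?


Formula: Avg velocity = Total points / Number of sprints
Points: [44, 59, 53, 37, 33, 53, 15]
Sum = 44 + 59 + 53 + 37 + 33 + 53 + 15 = 294
Avg velocity = 294 / 7 = 42.0 points/sprint

42.0 points/sprint


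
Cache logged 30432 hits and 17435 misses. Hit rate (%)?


Formula: hit rate = hits / (hits + misses) * 100
hit rate = 30432 / (30432 + 17435) * 100
hit rate = 30432 / 47867 * 100
hit rate = 63.58%

63.58%


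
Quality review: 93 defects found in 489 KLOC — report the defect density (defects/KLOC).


Defect density = defects / KLOC
Defect density = 93 / 489
Defect density = 0.19 defects/KLOC

0.19 defects/KLOC


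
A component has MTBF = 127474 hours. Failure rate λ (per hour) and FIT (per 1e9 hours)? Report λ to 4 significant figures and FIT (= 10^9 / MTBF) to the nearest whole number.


Formula: λ = 1 / MTBF; FIT = λ × 1e9 = 1e9 / MTBF
λ = 1 / 127474 ≈ 7.845e-06 failures/hour
FIT = 1e9 / 127474 ≈ 7845 failures per 1e9 hours (nearest whole number)

λ = 7.845e-06 /h, FIT = 7845


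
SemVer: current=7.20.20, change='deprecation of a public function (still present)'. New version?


Current: 7.20.20
Change category: 'deprecation of a public function (still present)' → minor bump
SemVer rule: minor bump → increment MINOR, reset PATCH to 0 (MAJOR unchanged)
New: 7.21.0

7.21.0


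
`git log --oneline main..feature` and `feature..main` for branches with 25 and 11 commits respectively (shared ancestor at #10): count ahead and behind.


Common ancestor: commit #10
feature commits after divergence: 25 - 10 = 15
main commits after divergence: 11 - 10 = 1
feature is 15 commits ahead of main
main is 1 commits ahead of feature

feature ahead: 15, main ahead: 1


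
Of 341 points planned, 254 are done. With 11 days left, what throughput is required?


Formula: Required rate = Remaining points / Days left
Remaining = 341 - 254 = 87 points
Required rate = 87 / 11 = 7.91 points/day

7.91 points/day


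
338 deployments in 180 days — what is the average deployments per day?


Formula: deployments per day = releases / days
= 338 / 180
= 1.878 deploys/day
(equivalently, 13.14 deploys/week)

1.878 deploys/day


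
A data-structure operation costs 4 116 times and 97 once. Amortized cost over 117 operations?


Formula: Amortized cost = Total cost / Operations
Total cost = (116 * 4) + (1 * 97)
Total cost = 464 + 97 = 561
Amortized = 561 / 117 = 4.7949

4.7949


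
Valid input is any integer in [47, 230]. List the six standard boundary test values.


Range: [47, 230]
Boundaries: just below min, min, min+1, max-1, max, just above max
Values: [46, 47, 48, 229, 230, 231]

[46, 47, 48, 229, 230, 231]


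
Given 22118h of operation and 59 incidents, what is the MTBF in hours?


Formula: MTBF = Total operating time / Number of failures
MTBF = 22118 / 59
MTBF = 374.88 hours

374.88 hours


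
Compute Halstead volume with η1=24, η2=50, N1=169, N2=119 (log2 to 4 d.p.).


Formula: V = N * log2(η), where N = N1 + N2 and η = η1 + η2
η = 24 + 50 = 74
N = 169 + 119 = 288
log2(74) ≈ 6.2095
V = 288 * 6.2095 = 1788.34

1788.34


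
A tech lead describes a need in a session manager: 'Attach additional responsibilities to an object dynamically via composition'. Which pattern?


This matches the Decorator pattern

Decorator


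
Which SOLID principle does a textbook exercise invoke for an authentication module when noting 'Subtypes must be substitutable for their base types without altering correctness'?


This describes the Liskov Substitution Principle (LSP)

Liskov Substitution Principle (LSP)


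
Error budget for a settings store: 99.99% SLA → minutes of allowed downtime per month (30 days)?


Formula: allowed downtime = period * (100 - SLA) / 100
Period (month (30 days)) = 43200 minutes
Unavailability fraction = (100 - 99.99) / 100
Allowed downtime = 43200 * (100 - 99.99) / 100
Allowed downtime = 4.32 minutes

4.32 minutes


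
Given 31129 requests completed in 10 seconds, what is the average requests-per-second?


Formula: throughput = requests / seconds
throughput = 31129 / 10
throughput = 3112.9 requests/second

3112.9 requests/second


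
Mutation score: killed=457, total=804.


Mutation score = killed / total * 100
Mutation score = 457 / 804 * 100
Mutation score = 56.84%

56.84%


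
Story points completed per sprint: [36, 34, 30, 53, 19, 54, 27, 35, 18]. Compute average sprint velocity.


Formula: Avg velocity = Total points / Number of sprints
Points: [36, 34, 30, 53, 19, 54, 27, 35, 18]
Sum = 36 + 34 + 30 + 53 + 19 + 54 + 27 + 35 + 18 = 306
Avg velocity = 306 / 9 = 34.0 points/sprint

34.0 points/sprint


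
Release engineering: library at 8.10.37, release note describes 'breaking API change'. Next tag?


Current: 8.10.37
Change category: 'breaking API change' → major bump
SemVer rule: major bump → increment MAJOR, reset MINOR and PATCH to 0
New: 9.0.0

9.0.0


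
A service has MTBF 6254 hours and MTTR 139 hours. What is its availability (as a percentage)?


Availability = MTBF / (MTBF + MTTR)
Availability = 6254 / (6254 + 139)
Availability = 6254 / 6393
Availability = 97.8257%

97.8257%


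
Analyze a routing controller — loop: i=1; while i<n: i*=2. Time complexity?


Reasoning: i doubles each step so iterations are log2(n)
Complexity: O(log n)

O(log n)


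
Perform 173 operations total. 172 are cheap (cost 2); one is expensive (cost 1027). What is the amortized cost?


Formula: Amortized cost = Total cost / Operations
Total cost = (172 * 2) + (1 * 1027)
Total cost = 344 + 1027 = 1371
Amortized = 1371 / 173 = 7.9249

7.9249


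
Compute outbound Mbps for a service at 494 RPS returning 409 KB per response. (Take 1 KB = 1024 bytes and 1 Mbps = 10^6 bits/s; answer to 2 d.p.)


Formula: Mbps = payload_bytes * RPS * 8 / 1e6
Payload per request = 409 KB = 409 * 1024 = 418816 bytes
Total bytes/sec = 418816 * 494 = 206895104
Total bits/sec = 206895104 * 8 = 1655160832
Mbps = 1655160832 / 1e6 = 1655.16

1655.16 Mbps


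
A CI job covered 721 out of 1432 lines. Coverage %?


Coverage = covered / total * 100
Coverage = 721 / 1432 * 100
Coverage = 50.35%

50.35%


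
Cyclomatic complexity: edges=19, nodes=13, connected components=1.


Formula: V(G) = E - N + 2P
V(G) = 19 - 13 + 2*1
V(G) = 6 + 2
V(G) = 8

8


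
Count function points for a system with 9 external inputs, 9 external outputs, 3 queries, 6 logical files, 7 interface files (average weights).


UFP = EI*4 + EO*5 + EQ*4 + ILF*10 + EIF*7
UFP = 9*4 + 9*5 + 3*4 + 6*10 + 7*7
UFP = 36 + 45 + 12 + 60 + 49
UFP = 202

202


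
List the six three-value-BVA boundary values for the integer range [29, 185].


Range: [29, 185]
Boundaries: just below min, min, min+1, max-1, max, just above max
Values: [28, 29, 30, 184, 185, 186]

[28, 29, 30, 184, 185, 186]


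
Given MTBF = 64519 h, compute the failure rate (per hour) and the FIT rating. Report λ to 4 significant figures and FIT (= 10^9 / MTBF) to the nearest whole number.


Formula: λ = 1 / MTBF; FIT = λ × 1e9 = 1e9 / MTBF
λ = 1 / 64519 ≈ 1.550e-05 failures/hour
FIT = 1e9 / 64519 ≈ 15499 failures per 1e9 hours (nearest whole number)

λ = 1.550e-05 /h, FIT = 15499


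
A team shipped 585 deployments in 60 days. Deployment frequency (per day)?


Formula: deployments per day = releases / days
= 585 / 60
= 9.75 deploys/day
(equivalently, 68.25 deploys/week)

9.75 deploys/day


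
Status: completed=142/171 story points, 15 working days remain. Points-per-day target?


Formula: Required rate = Remaining points / Days left
Remaining = 171 - 142 = 29 points
Required rate = 29 / 15 = 1.93 points/day

1.93 points/day


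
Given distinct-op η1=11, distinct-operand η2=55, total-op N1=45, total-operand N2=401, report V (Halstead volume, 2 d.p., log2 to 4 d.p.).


Formula: V = N * log2(η), where N = N1 + N2 and η = η1 + η2
η = 11 + 55 = 66
N = 45 + 401 = 446
log2(66) ≈ 6.0444
V = 446 * 6.0444 = 2695.80

2695.80


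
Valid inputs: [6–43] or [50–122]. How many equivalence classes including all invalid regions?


Valid ranges: [6,43] and [50,122]
Class 1: x < 6 — invalid
Class 2: 6 ≤ x ≤ 43 — valid
Class 3: 43 < x < 50 — invalid (gap between ranges)
Class 4: 50 ≤ x ≤ 122 — valid
Class 5: x > 122 — invalid
Total equivalence classes: 5

5 equivalence classes


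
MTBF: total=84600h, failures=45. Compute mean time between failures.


Formula: MTBF = Total operating time / Number of failures
MTBF = 84600 / 45
MTBF = 1880.0 hours

1880.0 hours


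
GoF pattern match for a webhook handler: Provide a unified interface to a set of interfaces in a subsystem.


This matches the Facade pattern

Facade


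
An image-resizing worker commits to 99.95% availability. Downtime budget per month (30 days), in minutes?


Formula: allowed downtime = period * (100 - SLA) / 100
Period (month (30 days)) = 43200 minutes
Unavailability fraction = (100 - 99.95) / 100
Allowed downtime = 43200 * (100 - 99.95) / 100
Allowed downtime = 21.6 minutes

21.6 minutes


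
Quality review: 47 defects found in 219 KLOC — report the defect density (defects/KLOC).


Defect density = defects / KLOC
Defect density = 47 / 219
Defect density = 0.215 defects/KLOC

0.215 defects/KLOC


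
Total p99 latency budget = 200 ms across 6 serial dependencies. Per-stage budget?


Formula: per_stage = total_budget / stages
per_stage = 200 / 6
per_stage = 33.33 ms

33.33 ms


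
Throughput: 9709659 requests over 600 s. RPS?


Formula: throughput = requests / seconds
throughput = 9709659 / 600
throughput = 16182.77 requests/second

16182.77 requests/second


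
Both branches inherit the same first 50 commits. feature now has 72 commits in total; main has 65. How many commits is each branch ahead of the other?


Common ancestor: commit #50
feature commits after divergence: 72 - 50 = 22
main commits after divergence: 65 - 50 = 15
feature is 22 commits ahead of main
main is 15 commits ahead of feature

feature ahead: 22, main ahead: 15


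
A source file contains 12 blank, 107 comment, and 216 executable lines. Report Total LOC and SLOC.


Total LOC = blank + comment + code
Total LOC = 12 + 107 + 216 = 335
SLOC (source only) = code = 216

Total LOC: 335, SLOC: 216


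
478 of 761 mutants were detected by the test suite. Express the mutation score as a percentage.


Mutation score = killed / total * 100
Mutation score = 478 / 761 * 100
Mutation score = 62.81%

62.81%


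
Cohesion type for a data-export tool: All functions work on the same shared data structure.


Reasoning: Functions share data
Type: Communicational cohesion

Communicational cohesion


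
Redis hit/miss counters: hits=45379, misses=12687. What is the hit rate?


Formula: hit rate = hits / (hits + misses) * 100
hit rate = 45379 / (45379 + 12687) * 100
hit rate = 45379 / 58066 * 100
hit rate = 78.15%

78.15%


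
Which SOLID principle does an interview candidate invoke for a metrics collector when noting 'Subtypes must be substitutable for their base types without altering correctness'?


This describes the Liskov Substitution Principle (LSP)

Liskov Substitution Principle (LSP)


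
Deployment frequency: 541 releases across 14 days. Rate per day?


Formula: deployments per day = releases / days
= 541 / 14
= 38.643 deploys/day
(equivalently, 270.5 deploys/week)

38.643 deploys/day


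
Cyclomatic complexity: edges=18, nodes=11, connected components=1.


Formula: V(G) = E - N + 2P
V(G) = 18 - 11 + 2*1
V(G) = 7 + 2
V(G) = 9

9


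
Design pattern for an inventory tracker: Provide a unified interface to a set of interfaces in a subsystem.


This matches the Facade pattern

Facade


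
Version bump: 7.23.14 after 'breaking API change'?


Current: 7.23.14
Change category: 'breaking API change' → major bump
SemVer rule: major bump → increment MAJOR, reset MINOR and PATCH to 0
New: 8.0.0

8.0.0


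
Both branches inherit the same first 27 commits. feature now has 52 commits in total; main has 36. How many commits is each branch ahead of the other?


Common ancestor: commit #27
feature commits after divergence: 52 - 27 = 25
main commits after divergence: 36 - 27 = 9
feature is 25 commits ahead of main
main is 9 commits ahead of feature

feature ahead: 25, main ahead: 9


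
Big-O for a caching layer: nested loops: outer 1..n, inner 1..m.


Reasoning: product of independent bounds
Complexity: O(n*m)

O(n*m)


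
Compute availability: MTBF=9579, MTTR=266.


Availability = MTBF / (MTBF + MTTR)
Availability = 9579 / (9579 + 266)
Availability = 9579 / 9845
Availability = 97.2981%

97.2981%


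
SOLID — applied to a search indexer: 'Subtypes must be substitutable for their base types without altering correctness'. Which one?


This describes the Liskov Substitution Principle (LSP)

Liskov Substitution Principle (LSP)


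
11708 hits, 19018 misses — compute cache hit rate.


Formula: hit rate = hits / (hits + misses) * 100
hit rate = 11708 / (11708 + 19018) * 100
hit rate = 11708 / 30726 * 100
hit rate = 38.1%

38.1%


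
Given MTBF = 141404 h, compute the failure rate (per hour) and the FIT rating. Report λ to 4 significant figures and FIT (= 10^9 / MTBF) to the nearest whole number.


Formula: λ = 1 / MTBF; FIT = λ × 1e9 = 1e9 / MTBF
λ = 1 / 141404 ≈ 7.072e-06 failures/hour
FIT = 1e9 / 141404 ≈ 7072 failures per 1e9 hours (nearest whole number)

λ = 7.072e-06 /h, FIT = 7072


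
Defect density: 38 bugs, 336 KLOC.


Defect density = defects / KLOC
Defect density = 38 / 336
Defect density = 0.113 defects/KLOC

0.113 defects/KLOC


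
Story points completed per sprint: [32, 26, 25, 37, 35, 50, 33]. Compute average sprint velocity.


Formula: Avg velocity = Total points / Number of sprints
Points: [32, 26, 25, 37, 35, 50, 33]
Sum = 32 + 26 + 25 + 37 + 35 + 50 + 33 = 238
Avg velocity = 238 / 7 = 34.0 points/sprint

34.0 points/sprint


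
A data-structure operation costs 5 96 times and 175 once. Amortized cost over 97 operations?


Formula: Amortized cost = Total cost / Operations
Total cost = (96 * 5) + (1 * 175)
Total cost = 480 + 175 = 655
Amortized = 655 / 97 = 6.7526

6.7526


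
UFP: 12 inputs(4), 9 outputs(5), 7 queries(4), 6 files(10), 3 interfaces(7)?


UFP = EI*4 + EO*5 + EQ*4 + ILF*10 + EIF*7
UFP = 12*4 + 9*5 + 7*4 + 6*10 + 3*7
UFP = 48 + 45 + 28 + 60 + 21
UFP = 202

202


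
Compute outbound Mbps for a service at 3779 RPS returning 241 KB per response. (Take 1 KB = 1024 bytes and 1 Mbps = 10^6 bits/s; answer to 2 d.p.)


Formula: Mbps = payload_bytes * RPS * 8 / 1e6
Payload per request = 241 KB = 241 * 1024 = 246784 bytes
Total bytes/sec = 246784 * 3779 = 932596736
Total bits/sec = 932596736 * 8 = 7460773888
Mbps = 7460773888 / 1e6 = 7460.77

7460.77 Mbps


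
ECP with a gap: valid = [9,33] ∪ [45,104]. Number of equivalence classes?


Valid ranges: [9,33] and [45,104]
Class 1: x < 9 — invalid
Class 2: 9 ≤ x ≤ 33 — valid
Class 3: 33 < x < 45 — invalid (gap between ranges)
Class 4: 45 ≤ x ≤ 104 — valid
Class 5: x > 104 — invalid
Total equivalence classes: 5

5 equivalence classes


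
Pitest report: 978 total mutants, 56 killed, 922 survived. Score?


Mutation score = killed / total * 100
Mutation score = 56 / 978 * 100
Mutation score = 5.73%

5.73%


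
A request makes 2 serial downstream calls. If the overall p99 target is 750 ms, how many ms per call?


Formula: per_stage = total_budget / stages
per_stage = 750 / 2
per_stage = 375.0 ms

375.0 ms


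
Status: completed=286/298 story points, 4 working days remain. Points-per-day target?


Formula: Required rate = Remaining points / Days left
Remaining = 298 - 286 = 12 points
Required rate = 12 / 4 = 3.0 points/day

3.0 points/day


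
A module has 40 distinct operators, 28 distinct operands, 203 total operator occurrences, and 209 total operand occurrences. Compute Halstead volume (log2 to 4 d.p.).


Formula: V = N * log2(η), where N = N1 + N2 and η = η1 + η2
η = 40 + 28 = 68
N = 203 + 209 = 412
log2(68) ≈ 6.0875
V = 412 * 6.0875 = 2508.05

2508.05


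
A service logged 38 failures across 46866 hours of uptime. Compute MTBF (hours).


Formula: MTBF = Total operating time / Number of failures
MTBF = 46866 / 38
MTBF = 1233.32 hours

1233.32 hours


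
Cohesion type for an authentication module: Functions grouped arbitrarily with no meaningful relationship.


Reasoning: Worst: random grouping
Type: Coincidental cohesion

Coincidental cohesion


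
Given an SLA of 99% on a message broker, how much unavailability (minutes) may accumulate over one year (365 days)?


Formula: allowed downtime = period * (100 - SLA) / 100
Period (year (365 days)) = 525600 minutes
Unavailability fraction = (100 - 99.0) / 100
Allowed downtime = 525600 * (100 - 99.0) / 100
Allowed downtime = 5256.0 minutes

5256.0 minutes


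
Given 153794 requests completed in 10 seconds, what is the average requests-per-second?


Formula: throughput = requests / seconds
throughput = 153794 / 10
throughput = 15379.4 requests/second

15379.4 requests/second


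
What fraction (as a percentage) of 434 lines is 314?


Coverage = covered / total * 100
Coverage = 314 / 434 * 100
Coverage = 72.35%

72.35%


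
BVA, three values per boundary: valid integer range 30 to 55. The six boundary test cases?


Range: [30, 55]
Boundaries: just below min, min, min+1, max-1, max, just above max
Values: [29, 30, 31, 54, 55, 56]

[29, 30, 31, 54, 55, 56]


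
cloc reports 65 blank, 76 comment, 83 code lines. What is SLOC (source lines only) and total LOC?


Total LOC = blank + comment + code
Total LOC = 65 + 76 + 83 = 224
SLOC (source only) = code = 83

Total LOC: 224, SLOC: 83


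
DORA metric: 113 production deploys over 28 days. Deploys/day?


Formula: deployments per day = releases / days
= 113 / 28
= 4.036 deploys/day
(equivalently, 28.25 deploys/week)

4.036 deploys/day


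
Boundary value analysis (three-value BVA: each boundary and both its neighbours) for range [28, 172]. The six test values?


Range: [28, 172]
Boundaries: just below min, min, min+1, max-1, max, just above max
Values: [27, 28, 29, 171, 172, 173]

[27, 28, 29, 171, 172, 173]


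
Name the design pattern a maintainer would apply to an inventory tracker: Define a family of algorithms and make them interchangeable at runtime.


This matches the Strategy pattern

Strategy


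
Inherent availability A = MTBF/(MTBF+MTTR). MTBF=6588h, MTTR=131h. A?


Availability = MTBF / (MTBF + MTTR)
Availability = 6588 / (6588 + 131)
Availability = 6588 / 6719
Availability = 98.0503%

98.0503%


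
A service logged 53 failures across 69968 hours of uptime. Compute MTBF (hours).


Formula: MTBF = Total operating time / Number of failures
MTBF = 69968 / 53
MTBF = 1320.15 hours

1320.15 hours


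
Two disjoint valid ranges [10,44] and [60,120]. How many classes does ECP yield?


Valid ranges: [10,44] and [60,120]
Class 1: x < 10 — invalid
Class 2: 10 ≤ x ≤ 44 — valid
Class 3: 44 < x < 60 — invalid (gap between ranges)
Class 4: 60 ≤ x ≤ 120 — valid
Class 5: x > 120 — invalid
Total equivalence classes: 5

5 equivalence classes


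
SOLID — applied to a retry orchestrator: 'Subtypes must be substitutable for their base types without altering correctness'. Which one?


This describes the Liskov Substitution Principle (LSP)

Liskov Substitution Principle (LSP)


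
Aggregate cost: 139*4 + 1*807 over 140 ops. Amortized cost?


Formula: Amortized cost = Total cost / Operations
Total cost = (139 * 4) + (1 * 807)
Total cost = 556 + 807 = 1363
Amortized = 1363 / 140 = 9.7357

9.7357


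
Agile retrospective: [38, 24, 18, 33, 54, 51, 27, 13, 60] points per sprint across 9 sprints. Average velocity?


Formula: Avg velocity = Total points / Number of sprints
Points: [38, 24, 18, 33, 54, 51, 27, 13, 60]
Sum = 38 + 24 + 18 + 33 + 54 + 51 + 27 + 13 + 60 = 318
Avg velocity = 318 / 9 = 35.33 points/sprint

35.33 points/sprint


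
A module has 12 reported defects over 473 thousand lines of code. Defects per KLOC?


Defect density = defects / KLOC
Defect density = 12 / 473
Defect density = 0.025 defects/KLOC

0.025 defects/KLOC


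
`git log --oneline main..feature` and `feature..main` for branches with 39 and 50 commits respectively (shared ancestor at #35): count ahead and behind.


Common ancestor: commit #35
feature commits after divergence: 39 - 35 = 4
main commits after divergence: 50 - 35 = 15
feature is 4 commits ahead of main
main is 15 commits ahead of feature

feature ahead: 4, main ahead: 15


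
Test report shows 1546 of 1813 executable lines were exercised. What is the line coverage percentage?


Coverage = covered / total * 100
Coverage = 1546 / 1813 * 100
Coverage = 85.27%

85.27%


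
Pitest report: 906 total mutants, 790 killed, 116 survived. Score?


Mutation score = killed / total * 100
Mutation score = 790 / 906 * 100
Mutation score = 87.2%

87.2%


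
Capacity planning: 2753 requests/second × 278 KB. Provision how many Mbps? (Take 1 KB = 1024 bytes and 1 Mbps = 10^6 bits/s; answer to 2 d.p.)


Formula: Mbps = payload_bytes * RPS * 8 / 1e6
Payload per request = 278 KB = 278 * 1024 = 284672 bytes
Total bytes/sec = 284672 * 2753 = 783702016
Total bits/sec = 783702016 * 8 = 6269616128
Mbps = 6269616128 / 1e6 = 6269.62

6269.62 Mbps


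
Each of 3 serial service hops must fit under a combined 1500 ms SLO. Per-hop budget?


Formula: per_stage = total_budget / stages
per_stage = 1500 / 3
per_stage = 500.0 ms

500.0 ms


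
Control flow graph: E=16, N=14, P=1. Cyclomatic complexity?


Formula: V(G) = E - N + 2P
V(G) = 16 - 14 + 2*1
V(G) = 2 + 2
V(G) = 4

4


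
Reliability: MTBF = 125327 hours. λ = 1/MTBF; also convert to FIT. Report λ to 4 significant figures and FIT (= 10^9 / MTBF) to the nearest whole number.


Formula: λ = 1 / MTBF; FIT = λ × 1e9 = 1e9 / MTBF
λ = 1 / 125327 ≈ 7.979e-06 failures/hour
FIT = 1e9 / 125327 ≈ 7979 failures per 1e9 hours (nearest whole number)

λ = 7.979e-06 /h, FIT = 7979


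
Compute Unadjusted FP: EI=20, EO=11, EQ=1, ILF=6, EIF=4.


UFP = EI*4 + EO*5 + EQ*4 + ILF*10 + EIF*7
UFP = 20*4 + 11*5 + 1*4 + 6*10 + 4*7
UFP = 80 + 55 + 4 + 60 + 28
UFP = 227

227


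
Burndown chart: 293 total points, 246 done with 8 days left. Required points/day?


Formula: Required rate = Remaining points / Days left
Remaining = 293 - 246 = 47 points
Required rate = 47 / 8 = 5.88 points/day

5.88 points/day


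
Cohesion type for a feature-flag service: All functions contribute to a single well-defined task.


Reasoning: Best: single purpose
Type: Functional cohesion

Functional cohesion


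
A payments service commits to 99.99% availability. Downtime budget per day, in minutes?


Formula: allowed downtime = period * (100 - SLA) / 100
Period (day) = 1440 minutes
Unavailability fraction = (100 - 99.99) / 100
Allowed downtime = 1440 * (100 - 99.99) / 100
Allowed downtime = 0.144 minutes

0.144 minutes


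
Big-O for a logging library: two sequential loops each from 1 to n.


Reasoning: sequential dominates: O(n) + O(n) = O(n)
Complexity: O(n)

O(n)


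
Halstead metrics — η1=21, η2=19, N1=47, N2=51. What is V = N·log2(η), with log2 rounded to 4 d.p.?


Formula: V = N * log2(η), where N = N1 + N2 and η = η1 + η2
η = 21 + 19 = 40
N = 47 + 51 = 98
log2(40) ≈ 5.3219
V = 98 * 5.3219 = 521.55

521.55


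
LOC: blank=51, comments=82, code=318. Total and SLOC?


Total LOC = blank + comment + code
Total LOC = 51 + 82 + 318 = 451
SLOC (source only) = code = 318

Total LOC: 451, SLOC: 318


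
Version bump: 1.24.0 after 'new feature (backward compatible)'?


Current: 1.24.0
Change category: 'new feature (backward compatible)' → minor bump
SemVer rule: minor bump → increment MINOR, reset PATCH to 0 (MAJOR unchanged)
New: 1.25.0

1.25.0
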